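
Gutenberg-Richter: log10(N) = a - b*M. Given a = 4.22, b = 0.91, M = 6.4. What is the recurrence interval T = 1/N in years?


log10(N) = 4.22 - 0.91*6.4 = -1.604
N = 10^-1.604 = 0.024889
T = 1/N = 1/0.024889 = 40.1791 years

40.1791


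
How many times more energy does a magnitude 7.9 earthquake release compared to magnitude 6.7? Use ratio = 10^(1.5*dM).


M2 - M1 = 7.9 - 6.7 = 1.2
1.5 * 1.2 = 1.8
ratio = 10^1.8 = 63.1

63.1


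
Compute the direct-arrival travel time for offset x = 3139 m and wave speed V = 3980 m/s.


t = x / V
= 3139 / 3980
= 0.7887 s

0.7887


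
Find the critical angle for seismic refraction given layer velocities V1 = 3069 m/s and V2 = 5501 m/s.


V1/V2 = 3069/5501 = 0.557899
theta_c = arcsin(0.557899) = 33.9106 degrees

33.9106


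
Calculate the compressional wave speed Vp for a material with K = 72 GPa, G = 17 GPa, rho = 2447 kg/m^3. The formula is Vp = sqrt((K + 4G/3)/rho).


First compute the effective modulus:
K + 4G/3 = 72e9 + 4*17e9/3 = 94666666666.67 Pa
Then divide by density:
94666666666.67 / 2447 = 38686827.4077 Pa/(kg/m^3)
Take the square root:
Vp = sqrt(38686827.4077) = 6219.87 m/s

6219.87


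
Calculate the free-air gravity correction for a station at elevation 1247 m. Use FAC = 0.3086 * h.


FAC = 0.3086 * h
= 0.3086 * 1247
= 384.8242 mGal

384.8242


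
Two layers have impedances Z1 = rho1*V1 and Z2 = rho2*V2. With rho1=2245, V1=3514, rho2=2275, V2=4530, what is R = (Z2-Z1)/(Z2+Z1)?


Z1 = 2245 * 3514 = 7888930
Z2 = 2275 * 4530 = 10305750
R = (10305750 - 7888930) / (10305750 + 7888930) = 2416820 / 18194680 = 0.1328

0.1328


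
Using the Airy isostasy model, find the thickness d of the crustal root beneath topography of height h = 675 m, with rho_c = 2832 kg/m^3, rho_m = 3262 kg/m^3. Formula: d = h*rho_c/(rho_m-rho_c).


rho_m - rho_c = 3262 - 2832 = 430
d = 675 * 2832 / 430
= 1911600 / 430
= 4445.58 m

4445.58


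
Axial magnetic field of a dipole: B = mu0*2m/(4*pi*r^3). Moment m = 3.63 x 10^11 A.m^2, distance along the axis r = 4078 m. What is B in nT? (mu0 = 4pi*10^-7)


m = 3.63 x 10^11 = 363000000000 A.m^2
2m = 726000000000 A.m^2
r^3 = 4078^3 = 67817482552
B = (4pi*10^-7) * 726000000000 / (4*pi * 67817482552) * 1e9
= 912318.506602 / 852219619881.27 * 1e9
= 1070.5204 nT

1070.5204


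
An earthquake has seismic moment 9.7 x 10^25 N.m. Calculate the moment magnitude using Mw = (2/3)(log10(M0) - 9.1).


log10(M0) = log10(9.7 x 10^25) = 25.9868
Mw = 2/3 * (25.9868 - 9.1)
= 2/3 * 16.8868
= 11.26

11.26


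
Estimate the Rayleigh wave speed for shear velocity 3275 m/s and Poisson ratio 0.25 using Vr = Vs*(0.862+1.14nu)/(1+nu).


Numerator factor = 0.862 + 1.14*0.25 = 1.147
Denominator = 1 + 0.25 = 1.25
Vr = 3275 * 1.147 / 1.25 = 3005.14 m/s

3005.14


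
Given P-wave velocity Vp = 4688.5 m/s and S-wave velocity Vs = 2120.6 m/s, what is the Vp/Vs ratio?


Vp/Vs = 4688.5 / 2120.6
= 2.2109

2.2109


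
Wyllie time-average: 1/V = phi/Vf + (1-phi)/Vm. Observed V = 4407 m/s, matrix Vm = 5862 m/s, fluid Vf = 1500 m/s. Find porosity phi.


1/V - 1/Vm = 1/4407 - 1/5862 = 5.632e-05
1/Vf - 1/Vm = 1/1500 - 1/5862 = 0.00049608
phi = 5.632e-05 / 0.00049608 = 0.1135

0.1135


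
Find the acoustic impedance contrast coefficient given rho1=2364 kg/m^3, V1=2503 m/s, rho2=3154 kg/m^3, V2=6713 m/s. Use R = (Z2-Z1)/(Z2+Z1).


Z1 = 2364 * 2503 = 5917092
Z2 = 3154 * 6713 = 21172802
R = (21172802 - 5917092) / (21172802 + 5917092) = 15255710 / 27089894 = 0.5632

0.5632


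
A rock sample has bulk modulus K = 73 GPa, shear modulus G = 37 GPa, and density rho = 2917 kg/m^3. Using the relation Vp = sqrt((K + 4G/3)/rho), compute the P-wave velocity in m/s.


First compute the effective modulus:
K + 4G/3 = 73e9 + 4*37e9/3 = 122333333333.33 Pa
Then divide by density:
122333333333.33 / 2917 = 41938064.2212 Pa/(kg/m^3)
Take the square root:
Vp = sqrt(41938064.2212) = 6475.96 m/s

6475.96


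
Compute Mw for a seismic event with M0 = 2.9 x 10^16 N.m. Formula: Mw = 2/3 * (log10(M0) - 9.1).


log10(M0) = log10(2.9 x 10^16) = 16.4624
Mw = 2/3 * (16.4624 - 9.1)
= 2/3 * 7.3624
= 4.91

4.91


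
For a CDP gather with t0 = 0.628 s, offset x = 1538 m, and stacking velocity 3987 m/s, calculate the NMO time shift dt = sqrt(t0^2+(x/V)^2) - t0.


x/Vnmo = 1538/3987 = 0.385754
(x/Vnmo)^2 = 0.148806
t0^2 = 0.394384
sqrt(0.394384 + 0.148806) = 0.737014
dt = 0.737014 - 0.628 = 0.109014

0.109014


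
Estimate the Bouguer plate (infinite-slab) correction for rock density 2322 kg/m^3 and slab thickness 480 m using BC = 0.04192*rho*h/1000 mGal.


BC = 0.04192 * rho * h / 1000
= 0.04192 * 2322 * 480 / 1000
= 46.7224 mGal

46.7224


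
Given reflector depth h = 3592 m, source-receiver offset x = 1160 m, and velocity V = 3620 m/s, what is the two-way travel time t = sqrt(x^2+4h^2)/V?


x^2 + 4h^2 = 1160^2 + 4*3592^2 = 1345600 + 51609856 = 52955456
sqrt(52955456) = 7277.05
t = 7277.05 / 3620 = 2.0102 s

2.0102


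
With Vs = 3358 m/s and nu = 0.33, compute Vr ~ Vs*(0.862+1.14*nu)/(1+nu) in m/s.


Numerator factor = 0.862 + 1.14*0.33 = 1.2382
Denominator = 1 + 0.33 = 1.33
Vr = 3358 * 1.2382 / 1.33 = 3126.22 m/s

3126.22


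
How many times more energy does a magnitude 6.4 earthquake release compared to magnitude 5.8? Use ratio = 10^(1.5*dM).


M2 - M1 = 6.4 - 5.8 = 0.6
1.5 * 0.6 = 0.9
ratio = 10^0.9 = 7.94

7.94


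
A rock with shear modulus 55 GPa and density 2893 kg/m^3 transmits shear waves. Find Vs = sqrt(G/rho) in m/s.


Convert G to Pa: G = 55e9 Pa
Compute G/rho = 55e9 / 2893 = 19011406.8441
Vs = sqrt(19011406.8441) = 4360.21 m/s

4360.21


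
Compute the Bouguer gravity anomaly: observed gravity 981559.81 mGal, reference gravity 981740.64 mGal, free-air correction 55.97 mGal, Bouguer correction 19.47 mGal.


BA = g_obs - g_ref + FAC - BC
= 981559.81 - 981740.64 + 55.97 - 19.47
= -144.33 mGal

-144.33


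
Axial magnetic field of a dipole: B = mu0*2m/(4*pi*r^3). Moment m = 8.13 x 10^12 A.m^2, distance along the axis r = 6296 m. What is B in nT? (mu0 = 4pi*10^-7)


m = 8.13 x 10^12 = 8130000000000 A.m^2
2m = 16260000000000 A.m^2
r^3 = 6296^3 = 249571022336
B = (4pi*10^-7) * 16260000000000 / (4*pi * 249571022336) * 1e9
= 20432918.618948 / 3136201961278.69 * 1e9
= 6515.1795 nT

6515.1795


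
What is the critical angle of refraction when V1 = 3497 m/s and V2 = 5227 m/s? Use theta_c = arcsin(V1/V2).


V1/V2 = 3497/5227 = 0.669026
theta_c = arcsin(0.669026) = 41.992 degrees

41.992


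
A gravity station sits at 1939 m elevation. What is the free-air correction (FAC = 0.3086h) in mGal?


FAC = 0.3086 * h
= 0.3086 * 1939
= 598.3754 mGal

598.3754


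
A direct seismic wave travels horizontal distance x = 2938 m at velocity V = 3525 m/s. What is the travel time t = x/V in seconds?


t = x / V
= 2938 / 3525
= 0.8335 s

0.8335


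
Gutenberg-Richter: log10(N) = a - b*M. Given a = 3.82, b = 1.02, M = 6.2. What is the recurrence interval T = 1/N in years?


log10(N) = 3.82 - 1.02*6.2 = -2.504
N = 10^-2.504 = 0.003133
T = 1/N = 1/0.003133 = 319.1538 years

319.1538


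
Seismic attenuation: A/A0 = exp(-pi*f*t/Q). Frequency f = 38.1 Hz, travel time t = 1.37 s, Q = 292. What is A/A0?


pi*f*t/Q = pi*38.1*1.37/292 = 0.561581
A/A0 = exp(-0.561581) = 0.570307

0.570307


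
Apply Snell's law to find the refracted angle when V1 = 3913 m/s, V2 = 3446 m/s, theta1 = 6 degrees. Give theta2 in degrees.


sin(theta1) = sin(6 deg) = 0.104528
sin(theta2) = V2/V1 * sin(theta1) = 3446/3913 * 0.104528 = 0.092053
theta2 = arcsin(0.092053) = 5.2818 degrees

5.2818


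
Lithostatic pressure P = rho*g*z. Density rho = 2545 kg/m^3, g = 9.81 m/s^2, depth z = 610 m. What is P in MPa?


P = rho * g * z / 1e6
= 2545 * 9.81 * 610 / 1e6
= 15229534.5 / 1e6
= 15.2295 MPa

15.2295


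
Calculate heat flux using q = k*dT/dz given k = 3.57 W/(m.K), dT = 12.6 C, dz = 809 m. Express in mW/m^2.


q = k * dT / dz * 1000
= 3.57 * 12.6 / 809 * 1000
= 0.055602 * 1000
= 55.602 mW/m^2

55.602


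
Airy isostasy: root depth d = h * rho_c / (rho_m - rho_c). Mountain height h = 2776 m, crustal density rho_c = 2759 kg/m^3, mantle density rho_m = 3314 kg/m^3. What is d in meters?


rho_m - rho_c = 3314 - 2759 = 555
d = 2776 * 2759 / 555
= 7658984 / 555
= 13799.97 m

13799.97


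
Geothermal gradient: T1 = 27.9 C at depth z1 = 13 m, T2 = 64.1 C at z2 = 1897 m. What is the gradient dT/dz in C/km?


dT = 64.1 - 27.9 = 36.2 C
dz = 1897 - 13 = 1884 m
gradient = dT/dz * 1000 = 36.2/1884 * 1000 = 19.2144 C/km

19.2144


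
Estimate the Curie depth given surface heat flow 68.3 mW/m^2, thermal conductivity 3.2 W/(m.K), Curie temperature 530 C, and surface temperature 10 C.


T_Curie - T_surf = 530 - 10 = 520 C
Convert q to W/m^2: 68.3 mW/m^2 = 0.0683 W/m^2
d = 520 * 3.2 / 0.0683 = 24363.1 m

24363.1


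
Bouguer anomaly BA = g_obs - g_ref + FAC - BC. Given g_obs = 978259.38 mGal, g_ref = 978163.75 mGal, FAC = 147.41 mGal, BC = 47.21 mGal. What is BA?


BA = g_obs - g_ref + FAC - BC
= 978259.38 - 978163.75 + 147.41 - 47.21
= 195.83 mGal

195.83


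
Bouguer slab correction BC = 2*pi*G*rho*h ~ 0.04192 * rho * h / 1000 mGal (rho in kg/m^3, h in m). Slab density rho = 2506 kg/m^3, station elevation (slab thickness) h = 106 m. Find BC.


BC = 0.04192 * rho * h / 1000
= 0.04192 * 2506 * 106 / 1000
= 11.1355 mGal

11.1355


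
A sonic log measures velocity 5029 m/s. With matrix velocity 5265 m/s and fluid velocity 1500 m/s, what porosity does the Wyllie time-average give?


1/V - 1/Vm = 1/5029 - 1/5265 = 8.91e-06
1/Vf - 1/Vm = 1/1500 - 1/5265 = 0.00047673
phi = 8.91e-06 / 0.00047673 = 0.0187

0.0187


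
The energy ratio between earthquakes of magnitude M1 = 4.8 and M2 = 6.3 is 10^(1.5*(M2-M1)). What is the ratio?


M2 - M1 = 6.3 - 4.8 = 1.5
1.5 * 1.5 = 2.25
ratio = 10^2.25 = 177.83

177.83


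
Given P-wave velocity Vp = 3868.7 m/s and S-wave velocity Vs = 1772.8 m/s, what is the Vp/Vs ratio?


Vp/Vs = 3868.7 / 1772.8
= 2.1823

2.1823


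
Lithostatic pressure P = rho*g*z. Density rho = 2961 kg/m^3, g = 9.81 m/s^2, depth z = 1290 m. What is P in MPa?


P = rho * g * z / 1e6
= 2961 * 9.81 * 1290 / 1e6
= 37471158.9 / 1e6
= 37.4712 MPa

37.4712


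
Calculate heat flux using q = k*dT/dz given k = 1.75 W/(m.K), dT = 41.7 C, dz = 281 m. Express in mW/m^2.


q = k * dT / dz * 1000
= 1.75 * 41.7 / 281 * 1000
= 0.259698 * 1000
= 259.6975 mW/m^2

259.6975


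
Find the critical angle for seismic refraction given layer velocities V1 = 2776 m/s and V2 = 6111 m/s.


V1/V2 = 2776/6111 = 0.454263
theta_c = arcsin(0.454263) = 27.0175 degrees

27.0175


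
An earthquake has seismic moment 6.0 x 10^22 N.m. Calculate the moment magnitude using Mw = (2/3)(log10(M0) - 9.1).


log10(M0) = log10(6.0 x 10^22) = 22.7782
Mw = 2/3 * (22.7782 - 9.1)
= 2/3 * 13.6782
= 9.12

9.12


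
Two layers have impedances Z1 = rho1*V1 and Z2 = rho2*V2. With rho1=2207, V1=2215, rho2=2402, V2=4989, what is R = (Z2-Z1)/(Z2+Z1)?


Z1 = 2207 * 2215 = 4888505
Z2 = 2402 * 4989 = 11983578
R = (11983578 - 4888505) / (11983578 + 4888505) = 7095073 / 16872083 = 0.4205

0.4205


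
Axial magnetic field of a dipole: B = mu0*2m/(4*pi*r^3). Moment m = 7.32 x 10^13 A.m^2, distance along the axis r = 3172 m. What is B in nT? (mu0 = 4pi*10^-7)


m = 7.32 x 10^13 = 73200000000000 A.m^2
2m = 146400000000000 A.m^2
r^3 = 3172^3 = 31915344448
B = (4pi*10^-7) * 146400000000000 / (4*pi * 31915344448) * 1e9
= 183971665.794218 / 401060046618.5 * 1e9
= 458713.5202 nT

458713.5202


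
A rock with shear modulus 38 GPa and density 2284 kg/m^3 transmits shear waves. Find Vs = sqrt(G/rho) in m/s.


Convert G to Pa: G = 38e9 Pa
Compute G/rho = 38e9 / 2284 = 16637478.1086
Vs = sqrt(16637478.1086) = 4078.91 m/s

4078.91


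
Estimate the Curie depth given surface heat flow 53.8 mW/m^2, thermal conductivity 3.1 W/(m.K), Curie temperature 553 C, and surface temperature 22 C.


T_Curie - T_surf = 553 - 22 = 531 C
Convert q to W/m^2: 53.8 mW/m^2 = 0.0538 W/m^2
d = 531 * 3.1 / 0.0538 = 30596.65 m

30596.65


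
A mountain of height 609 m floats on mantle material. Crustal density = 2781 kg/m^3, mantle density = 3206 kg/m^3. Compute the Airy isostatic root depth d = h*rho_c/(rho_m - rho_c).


rho_m - rho_c = 3206 - 2781 = 425
d = 609 * 2781 / 425
= 1693629 / 425
= 3985.01 m

3985.01


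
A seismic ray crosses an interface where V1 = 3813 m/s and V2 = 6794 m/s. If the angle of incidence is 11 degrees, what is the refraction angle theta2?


sin(theta1) = sin(11 deg) = 0.190809
sin(theta2) = V2/V1 * sin(theta1) = 6794/3813 * 0.190809 = 0.339983
theta2 = arcsin(0.339983) = 19.8759 degrees

19.8759


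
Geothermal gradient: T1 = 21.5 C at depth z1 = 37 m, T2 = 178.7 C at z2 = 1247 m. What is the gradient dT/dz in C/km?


dT = 178.7 - 21.5 = 157.2 C
dz = 1247 - 37 = 1210 m
gradient = dT/dz * 1000 = 157.2/1210 * 1000 = 129.9174 C/km

129.9174


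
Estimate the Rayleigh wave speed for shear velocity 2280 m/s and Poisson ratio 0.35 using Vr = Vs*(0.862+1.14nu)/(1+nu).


Numerator factor = 0.862 + 1.14*0.35 = 1.261
Denominator = 1 + 0.35 = 1.35
Vr = 2280 * 1.261 / 1.35 = 2129.69 m/s

2129.69


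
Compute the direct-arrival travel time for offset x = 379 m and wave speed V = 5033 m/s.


t = x / V
= 379 / 5033
= 0.0753 s

0.0753


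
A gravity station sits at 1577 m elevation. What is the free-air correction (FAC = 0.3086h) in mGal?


FAC = 0.3086 * h
= 0.3086 * 1577
= 486.6622 mGal

486.6622


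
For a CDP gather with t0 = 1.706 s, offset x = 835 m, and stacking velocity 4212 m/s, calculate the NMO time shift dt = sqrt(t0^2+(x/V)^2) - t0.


x/Vnmo = 835/4212 = 0.198243
(x/Vnmo)^2 = 0.0393
t0^2 = 2.910436
sqrt(2.910436 + 0.0393) = 1.71748
dt = 1.71748 - 1.706 = 0.01148

0.01148


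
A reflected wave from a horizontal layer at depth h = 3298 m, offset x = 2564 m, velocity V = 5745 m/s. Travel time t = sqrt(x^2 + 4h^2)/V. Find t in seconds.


x^2 + 4h^2 = 2564^2 + 4*3298^2 = 6574096 + 43507216 = 50081312
sqrt(50081312) = 7076.8151
t = 7076.8151 / 5745 = 1.2318 s

1.2318


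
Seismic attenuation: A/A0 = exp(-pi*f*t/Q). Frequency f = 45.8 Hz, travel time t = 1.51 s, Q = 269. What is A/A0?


pi*f*t/Q = pi*45.8*1.51/269 = 0.807681
A/A0 = exp(-0.807681) = 0.445891

0.445891


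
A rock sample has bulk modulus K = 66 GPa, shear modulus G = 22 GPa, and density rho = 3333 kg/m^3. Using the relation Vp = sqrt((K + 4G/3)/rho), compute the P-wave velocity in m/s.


First compute the effective modulus:
K + 4G/3 = 66e9 + 4*22e9/3 = 95333333333.33 Pa
Then divide by density:
95333333333.33 / 3333 = 28602860.286 Pa/(kg/m^3)
Take the square root:
Vp = sqrt(28602860.286) = 5348.16 m/s

5348.16


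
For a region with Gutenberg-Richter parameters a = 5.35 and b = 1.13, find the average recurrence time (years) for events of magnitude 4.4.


log10(N) = 5.35 - 1.13*4.4 = 0.378
N = 10^0.378 = 2.387811
T = 1/N = 1/2.387811 = 0.4188 years

0.4188


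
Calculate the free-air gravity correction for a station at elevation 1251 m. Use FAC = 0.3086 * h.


FAC = 0.3086 * h
= 0.3086 * 1251
= 386.0586 mGal

386.0586


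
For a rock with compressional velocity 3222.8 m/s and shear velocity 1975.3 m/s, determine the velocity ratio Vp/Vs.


Vp/Vs = 3222.8 / 1975.3
= 1.6315

1.6315


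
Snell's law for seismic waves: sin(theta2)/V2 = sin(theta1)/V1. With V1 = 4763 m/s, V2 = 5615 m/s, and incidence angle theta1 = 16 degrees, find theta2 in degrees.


sin(theta1) = sin(16 deg) = 0.275637
sin(theta2) = V2/V1 * sin(theta1) = 5615/4763 * 0.275637 = 0.324943
theta2 = arcsin(0.324943) = 18.9621 degrees

18.9621


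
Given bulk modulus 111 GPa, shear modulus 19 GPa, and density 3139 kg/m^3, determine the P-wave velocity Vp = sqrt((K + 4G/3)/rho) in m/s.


First compute the effective modulus:
K + 4G/3 = 111e9 + 4*19e9/3 = 136333333333.33 Pa
Then divide by density:
136333333333.33 / 3139 = 43432090.8994 Pa/(kg/m^3)
Take the square root:
Vp = sqrt(43432090.8994) = 6590.3 m/s

6590.3


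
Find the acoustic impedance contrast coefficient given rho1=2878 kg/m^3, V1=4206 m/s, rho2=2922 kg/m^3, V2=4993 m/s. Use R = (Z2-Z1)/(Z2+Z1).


Z1 = 2878 * 4206 = 12104868
Z2 = 2922 * 4993 = 14589546
R = (14589546 - 12104868) / (14589546 + 12104868) = 2484678 / 26694414 = 0.0931

0.0931


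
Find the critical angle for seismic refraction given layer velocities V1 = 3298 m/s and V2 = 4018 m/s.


V1/V2 = 3298/4018 = 0.820806
theta_c = arcsin(0.820806) = 55.1656 degrees

55.1656


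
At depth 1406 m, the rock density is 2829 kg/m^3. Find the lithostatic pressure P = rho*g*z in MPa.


P = rho * g * z / 1e6
= 2829 * 9.81 * 1406 / 1e6
= 39020000.94 / 1e6
= 39.02 MPa

39.02


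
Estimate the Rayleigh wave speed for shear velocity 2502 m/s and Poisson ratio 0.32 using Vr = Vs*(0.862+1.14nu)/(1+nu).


Numerator factor = 0.862 + 1.14*0.32 = 1.2268
Denominator = 1 + 0.32 = 1.32
Vr = 2502 * 1.2268 / 1.32 = 2325.34 m/s

2325.34


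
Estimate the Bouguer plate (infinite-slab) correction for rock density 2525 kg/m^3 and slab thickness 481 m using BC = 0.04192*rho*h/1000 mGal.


BC = 0.04192 * rho * h / 1000
= 0.04192 * 2525 * 481 / 1000
= 50.9129 mGal

50.9129


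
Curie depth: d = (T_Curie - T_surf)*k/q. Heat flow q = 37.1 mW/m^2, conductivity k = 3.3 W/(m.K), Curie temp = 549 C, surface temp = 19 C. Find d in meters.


T_Curie - T_surf = 549 - 19 = 530 C
Convert q to W/m^2: 37.1 mW/m^2 = 0.0371 W/m^2
d = 530 * 3.3 / 0.0371 = 47142.86 m

47142.86


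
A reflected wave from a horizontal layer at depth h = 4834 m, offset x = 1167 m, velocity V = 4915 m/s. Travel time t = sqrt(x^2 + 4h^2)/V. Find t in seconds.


x^2 + 4h^2 = 1167^2 + 4*4834^2 = 1361889 + 93470224 = 94832113
sqrt(94832113) = 9738.1781
t = 9738.1781 / 4915 = 1.9813 s

1.9813


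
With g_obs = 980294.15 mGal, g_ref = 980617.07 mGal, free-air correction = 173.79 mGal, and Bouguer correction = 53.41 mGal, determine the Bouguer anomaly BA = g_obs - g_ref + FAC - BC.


BA = g_obs - g_ref + FAC - BC
= 980294.15 - 980617.07 + 173.79 - 53.41
= -202.54 mGal

-202.54


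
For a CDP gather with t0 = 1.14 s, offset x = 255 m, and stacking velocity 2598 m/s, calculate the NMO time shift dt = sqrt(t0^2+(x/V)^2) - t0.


x/Vnmo = 255/2598 = 0.098152
(x/Vnmo)^2 = 0.009634
t0^2 = 1.2996
sqrt(1.2996 + 0.009634) = 1.144218
dt = 1.144218 - 1.14 = 0.004218

0.004218


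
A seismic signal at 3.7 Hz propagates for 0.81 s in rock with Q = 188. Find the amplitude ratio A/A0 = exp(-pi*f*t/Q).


pi*f*t/Q = pi*3.7*0.81/188 = 0.050082
A/A0 = exp(-0.050082) = 0.951152

0.951152


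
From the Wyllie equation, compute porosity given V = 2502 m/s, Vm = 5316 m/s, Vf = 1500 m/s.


1/V - 1/Vm = 1/2502 - 1/5316 = 0.00021157
1/Vf - 1/Vm = 1/1500 - 1/5316 = 0.00047856
phi = 0.00021157 / 0.00047856 = 0.4421

0.4421


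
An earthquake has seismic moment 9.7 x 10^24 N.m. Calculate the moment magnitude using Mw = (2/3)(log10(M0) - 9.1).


log10(M0) = log10(9.7 x 10^24) = 24.9868
Mw = 2/3 * (24.9868 - 9.1)
= 2/3 * 15.8868
= 10.59

10.59


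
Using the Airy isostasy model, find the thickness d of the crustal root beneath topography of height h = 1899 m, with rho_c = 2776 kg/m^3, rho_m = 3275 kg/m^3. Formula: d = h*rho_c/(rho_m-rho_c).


rho_m - rho_c = 3275 - 2776 = 499
d = 1899 * 2776 / 499
= 5271624 / 499
= 10564.38 m

10564.38


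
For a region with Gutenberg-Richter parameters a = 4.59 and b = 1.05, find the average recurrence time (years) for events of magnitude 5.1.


log10(N) = 4.59 - 1.05*5.1 = -0.765
N = 10^-0.765 = 0.171791
T = 1/N = 1/0.171791 = 5.821 years

5.821


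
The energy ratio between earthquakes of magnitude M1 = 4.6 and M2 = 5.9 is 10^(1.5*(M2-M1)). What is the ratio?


M2 - M1 = 5.9 - 4.6 = 1.3
1.5 * 1.3 = 1.95
ratio = 10^1.95 = 89.13

89.13


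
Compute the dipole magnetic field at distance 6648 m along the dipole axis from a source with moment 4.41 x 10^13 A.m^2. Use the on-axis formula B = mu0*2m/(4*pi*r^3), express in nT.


m = 4.41 x 10^13 = 44100000000000 A.m^2
2m = 88200000000000 A.m^2
r^3 = 6648^3 = 293814369792
B = (4pi*10^-7) * 88200000000000 / (4*pi * 293814369792) * 1e9
= 110835388.818648 / 3692180262630.65 * 1e9
= 30018.9538 nT

30018.9538


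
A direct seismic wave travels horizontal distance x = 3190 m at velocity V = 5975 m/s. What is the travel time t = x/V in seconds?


t = x / V
= 3190 / 5975
= 0.5339 s

0.5339


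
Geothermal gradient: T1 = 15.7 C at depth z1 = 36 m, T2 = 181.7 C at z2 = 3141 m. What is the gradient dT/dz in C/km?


dT = 181.7 - 15.7 = 166.0 C
dz = 3141 - 36 = 3105 m
gradient = dT/dz * 1000 = 166.0/3105 * 1000 = 53.4622 C/km

53.4622


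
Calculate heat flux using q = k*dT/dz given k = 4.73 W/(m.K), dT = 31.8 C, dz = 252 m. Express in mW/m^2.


q = k * dT / dz * 1000
= 4.73 * 31.8 / 252 * 1000
= 0.596881 * 1000
= 596.881 mW/m^2

596.881


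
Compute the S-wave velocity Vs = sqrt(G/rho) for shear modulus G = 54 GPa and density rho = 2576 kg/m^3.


Convert G to Pa: G = 54e9 Pa
Compute G/rho = 54e9 / 2576 = 20962732.9193
Vs = sqrt(20962732.9193) = 4578.51 m/s

4578.51


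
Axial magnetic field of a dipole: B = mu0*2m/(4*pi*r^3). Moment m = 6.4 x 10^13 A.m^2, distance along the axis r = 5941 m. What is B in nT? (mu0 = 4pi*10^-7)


m = 6.4 x 10^13 = 64000000000000 A.m^2
2m = 128000000000000 A.m^2
r^3 = 5941^3 = 209690452621
B = (4pi*10^-7) * 128000000000000 / (4*pi * 209690452621) * 1e9
= 160849543.863797 / 2635047941928.21 * 1e9
= 61042.3595 nT

61042.3595


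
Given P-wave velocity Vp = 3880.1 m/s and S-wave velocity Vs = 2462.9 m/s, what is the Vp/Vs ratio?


Vp/Vs = 3880.1 / 2462.9
= 1.5754

1.5754


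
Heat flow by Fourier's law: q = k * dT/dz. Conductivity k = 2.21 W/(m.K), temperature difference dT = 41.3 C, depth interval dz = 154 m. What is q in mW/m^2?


q = k * dT / dz * 1000
= 2.21 * 41.3 / 154 * 1000
= 0.592682 * 1000
= 592.6818 mW/m^2

592.6818


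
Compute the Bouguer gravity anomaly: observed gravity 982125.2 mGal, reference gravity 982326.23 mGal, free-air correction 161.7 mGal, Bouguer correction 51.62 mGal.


BA = g_obs - g_ref + FAC - BC
= 982125.2 - 982326.23 + 161.7 - 51.62
= -90.95 mGal

-90.95


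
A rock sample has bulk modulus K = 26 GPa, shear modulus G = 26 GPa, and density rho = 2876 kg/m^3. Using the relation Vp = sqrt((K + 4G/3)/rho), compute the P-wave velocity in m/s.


First compute the effective modulus:
K + 4G/3 = 26e9 + 4*26e9/3 = 60666666666.67 Pa
Then divide by density:
60666666666.67 / 2876 = 21094112.1929 Pa/(kg/m^3)
Take the square root:
Vp = sqrt(21094112.1929) = 4592.83 m/s

4592.83


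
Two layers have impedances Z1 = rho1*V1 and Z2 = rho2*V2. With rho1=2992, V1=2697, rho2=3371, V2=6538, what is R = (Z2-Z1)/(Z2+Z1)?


Z1 = 2992 * 2697 = 8069424
Z2 = 3371 * 6538 = 22039598
R = (22039598 - 8069424) / (22039598 + 8069424) = 13970174 / 30109022 = 0.464

0.464


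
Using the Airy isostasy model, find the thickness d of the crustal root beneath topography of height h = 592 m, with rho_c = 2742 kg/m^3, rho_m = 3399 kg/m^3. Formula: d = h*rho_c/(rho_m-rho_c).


rho_m - rho_c = 3399 - 2742 = 657
d = 592 * 2742 / 657
= 1623264 / 657
= 2470.72 m

2470.72


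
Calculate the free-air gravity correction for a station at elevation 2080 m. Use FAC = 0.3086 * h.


FAC = 0.3086 * h
= 0.3086 * 2080
= 641.888 mGal

641.888


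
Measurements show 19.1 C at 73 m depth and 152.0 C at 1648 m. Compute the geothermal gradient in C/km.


dT = 152.0 - 19.1 = 132.9 C
dz = 1648 - 73 = 1575 m
gradient = dT/dz * 1000 = 132.9/1575 * 1000 = 84.381 C/km

84.381


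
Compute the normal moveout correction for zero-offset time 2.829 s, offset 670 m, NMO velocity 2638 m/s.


x/Vnmo = 670/2638 = 0.25398
(x/Vnmo)^2 = 0.064506
t0^2 = 8.003241
sqrt(8.003241 + 0.064506) = 2.840378
dt = 2.840378 - 2.829 = 0.011378

0.011378


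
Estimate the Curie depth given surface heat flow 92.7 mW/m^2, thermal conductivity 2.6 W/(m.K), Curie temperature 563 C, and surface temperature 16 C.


T_Curie - T_surf = 563 - 16 = 547 C
Convert q to W/m^2: 92.7 mW/m^2 = 0.0927 W/m^2
d = 547 * 2.6 / 0.0927 = 15341.96 m

15341.96


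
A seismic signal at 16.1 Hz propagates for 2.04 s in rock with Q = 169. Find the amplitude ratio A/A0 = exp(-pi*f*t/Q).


pi*f*t/Q = pi*16.1*2.04/169 = 0.610547
A/A0 = exp(-0.610547) = 0.543054

0.543054


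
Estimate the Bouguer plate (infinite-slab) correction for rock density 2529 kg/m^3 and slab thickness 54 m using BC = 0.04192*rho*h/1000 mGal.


BC = 0.04192 * rho * h / 1000
= 0.04192 * 2529 * 54 / 1000
= 5.7248 mGal

5.7248


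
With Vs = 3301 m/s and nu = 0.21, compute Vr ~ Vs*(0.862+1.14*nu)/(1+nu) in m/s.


Numerator factor = 0.862 + 1.14*0.21 = 1.1014
Denominator = 1 + 0.21 = 1.21
Vr = 3301 * 1.1014 / 1.21 = 3004.73 m/s

3004.73


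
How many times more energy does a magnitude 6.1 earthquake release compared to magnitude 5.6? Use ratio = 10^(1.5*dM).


M2 - M1 = 6.1 - 5.6 = 0.5
1.5 * 0.5 = 0.75
ratio = 10^0.75 = 5.62

5.62


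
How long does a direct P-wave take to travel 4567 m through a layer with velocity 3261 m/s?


t = x / V
= 4567 / 3261
= 1.4005 s

1.4005


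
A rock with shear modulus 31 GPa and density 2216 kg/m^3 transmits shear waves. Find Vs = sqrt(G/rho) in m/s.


Convert G to Pa: G = 31e9 Pa
Compute G/rho = 31e9 / 2216 = 13989169.6751
Vs = sqrt(13989169.6751) = 3740.21 m/s

3740.21


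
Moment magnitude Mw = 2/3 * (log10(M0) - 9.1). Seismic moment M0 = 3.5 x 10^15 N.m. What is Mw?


log10(M0) = log10(3.5 x 10^15) = 15.5441
Mw = 2/3 * (15.5441 - 9.1)
= 2/3 * 6.4441
= 4.3

4.3


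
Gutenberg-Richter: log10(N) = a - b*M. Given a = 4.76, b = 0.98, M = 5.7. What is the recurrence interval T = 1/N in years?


log10(N) = 4.76 - 0.98*5.7 = -0.826
N = 10^-0.826 = 0.149279
T = 1/N = 1/0.149279 = 6.6988 years

6.6988


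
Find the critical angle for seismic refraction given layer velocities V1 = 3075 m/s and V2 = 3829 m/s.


V1/V2 = 3075/3829 = 0.803082
theta_c = arcsin(0.803082) = 53.4254 degrees

53.4254


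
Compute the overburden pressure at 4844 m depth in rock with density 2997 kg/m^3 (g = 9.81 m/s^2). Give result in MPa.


P = rho * g * z / 1e6
= 2997 * 9.81 * 4844 / 1e6
= 142416361.08 / 1e6
= 142.4164 MPa

142.4164


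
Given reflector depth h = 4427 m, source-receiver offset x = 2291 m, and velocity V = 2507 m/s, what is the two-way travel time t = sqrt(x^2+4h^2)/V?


x^2 + 4h^2 = 2291^2 + 4*4427^2 = 5248681 + 78393316 = 83641997
sqrt(83641997) = 9145.5999
t = 9145.5999 / 2507 = 3.648 s

3.648


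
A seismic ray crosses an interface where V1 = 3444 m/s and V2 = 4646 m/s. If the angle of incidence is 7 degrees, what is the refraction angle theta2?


sin(theta1) = sin(7 deg) = 0.121869
sin(theta2) = V2/V1 * sin(theta1) = 4646/3444 * 0.121869 = 0.164403
theta2 = arcsin(0.164403) = 9.4626 degrees

9.4626


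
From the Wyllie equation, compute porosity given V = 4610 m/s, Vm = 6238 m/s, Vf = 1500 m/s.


1/V - 1/Vm = 1/4610 - 1/6238 = 5.661e-05
1/Vf - 1/Vm = 1/1500 - 1/6238 = 0.00050636
phi = 5.661e-05 / 0.00050636 = 0.1118

0.1118


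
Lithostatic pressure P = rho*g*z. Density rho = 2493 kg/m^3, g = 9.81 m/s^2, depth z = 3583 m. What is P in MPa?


P = rho * g * z / 1e6
= 2493 * 9.81 * 3583 / 1e6
= 87627030.39 / 1e6
= 87.627 MPa

87.627


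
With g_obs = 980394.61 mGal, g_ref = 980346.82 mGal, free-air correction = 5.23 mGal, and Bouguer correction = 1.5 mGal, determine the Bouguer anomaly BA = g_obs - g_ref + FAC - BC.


BA = g_obs - g_ref + FAC - BC
= 980394.61 - 980346.82 + 5.23 - 1.5
= 51.52 mGal

51.52


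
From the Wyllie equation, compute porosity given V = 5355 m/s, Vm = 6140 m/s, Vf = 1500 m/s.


1/V - 1/Vm = 1/5355 - 1/6140 = 2.387e-05
1/Vf - 1/Vm = 1/1500 - 1/6140 = 0.0005038
phi = 2.387e-05 / 0.0005038 = 0.0474

0.0474


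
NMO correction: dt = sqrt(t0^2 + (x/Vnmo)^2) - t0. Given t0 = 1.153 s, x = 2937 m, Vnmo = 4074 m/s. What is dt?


x/Vnmo = 2937/4074 = 0.720913
(x/Vnmo)^2 = 0.519716
t0^2 = 1.329409
sqrt(1.329409 + 0.519716) = 1.359825
dt = 1.359825 - 1.153 = 0.206825

0.206825


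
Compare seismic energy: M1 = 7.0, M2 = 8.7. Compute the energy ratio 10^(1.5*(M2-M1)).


M2 - M1 = 8.7 - 7.0 = 1.7
1.5 * 1.7 = 2.55
ratio = 10^2.55 = 354.81

354.81


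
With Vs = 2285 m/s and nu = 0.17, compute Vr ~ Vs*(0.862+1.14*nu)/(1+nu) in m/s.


Numerator factor = 0.862 + 1.14*0.17 = 1.0558
Denominator = 1 + 0.17 = 1.17
Vr = 2285 * 1.0558 / 1.17 = 2061.97 m/s

2061.97


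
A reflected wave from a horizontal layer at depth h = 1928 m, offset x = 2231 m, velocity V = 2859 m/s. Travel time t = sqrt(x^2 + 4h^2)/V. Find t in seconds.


x^2 + 4h^2 = 2231^2 + 4*1928^2 = 4977361 + 14868736 = 19846097
sqrt(19846097) = 4454.8958
t = 4454.8958 / 2859 = 1.5582 s

1.5582


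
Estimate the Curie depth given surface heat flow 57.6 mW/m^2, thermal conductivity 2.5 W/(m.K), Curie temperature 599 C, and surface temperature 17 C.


T_Curie - T_surf = 599 - 17 = 582 C
Convert q to W/m^2: 57.6 mW/m^2 = 0.0576 W/m^2
d = 582 * 2.5 / 0.0576 = 25260.42 m

25260.42


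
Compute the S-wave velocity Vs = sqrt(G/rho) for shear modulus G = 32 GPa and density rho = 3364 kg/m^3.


Convert G to Pa: G = 32e9 Pa
Compute G/rho = 32e9 / 3364 = 9512485.1367
Vs = sqrt(9512485.1367) = 3084.23 m/s

3084.23


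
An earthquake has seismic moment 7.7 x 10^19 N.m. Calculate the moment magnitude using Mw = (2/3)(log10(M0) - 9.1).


log10(M0) = log10(7.7 x 10^19) = 19.8865
Mw = 2/3 * (19.8865 - 9.1)
= 2/3 * 10.7865
= 7.19

7.19


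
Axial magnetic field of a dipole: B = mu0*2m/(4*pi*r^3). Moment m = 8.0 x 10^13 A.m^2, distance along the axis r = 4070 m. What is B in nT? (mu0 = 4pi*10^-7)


m = 8.0 x 10^13 = 80000000000000 A.m^2
2m = 160000000000000 A.m^2
r^3 = 4070^3 = 67419143000
B = (4pi*10^-7) * 160000000000000 / (4*pi * 67419143000) * 1e9
= 201061929.829747 / 847213937440.48 * 1e9
= 237321.3199 nT

237321.3199


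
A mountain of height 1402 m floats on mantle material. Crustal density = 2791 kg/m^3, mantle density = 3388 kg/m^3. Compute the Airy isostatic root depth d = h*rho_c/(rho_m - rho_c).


rho_m - rho_c = 3388 - 2791 = 597
d = 1402 * 2791 / 597
= 3912982 / 597
= 6554.41 m

6554.41


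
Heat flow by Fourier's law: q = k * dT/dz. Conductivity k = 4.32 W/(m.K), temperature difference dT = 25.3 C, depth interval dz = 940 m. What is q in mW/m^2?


q = k * dT / dz * 1000
= 4.32 * 25.3 / 940 * 1000
= 0.116272 * 1000
= 116.2723 mW/m^2

116.2723


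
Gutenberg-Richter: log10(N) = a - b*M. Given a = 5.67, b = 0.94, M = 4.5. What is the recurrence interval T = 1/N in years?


log10(N) = 5.67 - 0.94*4.5 = 1.44
N = 10^1.44 = 27.542287
T = 1/N = 1/27.542287 = 0.0363 years

0.0363


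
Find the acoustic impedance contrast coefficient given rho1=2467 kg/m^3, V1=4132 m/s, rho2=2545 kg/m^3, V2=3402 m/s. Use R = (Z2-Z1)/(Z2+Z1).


Z1 = 2467 * 4132 = 10193644
Z2 = 2545 * 3402 = 8658090
R = (8658090 - 10193644) / (8658090 + 10193644) = -1535554 / 18851734 = -0.0815

-0.0815


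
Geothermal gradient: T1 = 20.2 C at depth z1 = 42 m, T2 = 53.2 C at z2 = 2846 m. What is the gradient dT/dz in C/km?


dT = 53.2 - 20.2 = 33.0 C
dz = 2846 - 42 = 2804 m
gradient = dT/dz * 1000 = 33.0/2804 * 1000 = 11.7689 C/km

11.7689


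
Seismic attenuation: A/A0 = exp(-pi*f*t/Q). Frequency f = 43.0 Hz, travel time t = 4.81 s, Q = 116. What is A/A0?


pi*f*t/Q = pi*43.0*4.81/116 = 5.601514
A/A0 = exp(-5.601514) = 0.003692

0.003692


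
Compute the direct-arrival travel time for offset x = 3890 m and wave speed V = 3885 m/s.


t = x / V
= 3890 / 3885
= 1.0013 s

1.0013


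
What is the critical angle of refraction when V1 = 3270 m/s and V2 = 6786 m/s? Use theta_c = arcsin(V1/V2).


V1/V2 = 3270/6786 = 0.481874
theta_c = arcsin(0.481874) = 28.8079 degrees

28.8079


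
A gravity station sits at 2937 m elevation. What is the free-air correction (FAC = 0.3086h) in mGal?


FAC = 0.3086 * h
= 0.3086 * 2937
= 906.3582 mGal

906.3582


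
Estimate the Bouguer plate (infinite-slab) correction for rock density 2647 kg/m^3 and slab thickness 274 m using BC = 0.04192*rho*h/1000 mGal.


BC = 0.04192 * rho * h / 1000
= 0.04192 * 2647 * 274 / 1000
= 30.4037 mGal

30.4037


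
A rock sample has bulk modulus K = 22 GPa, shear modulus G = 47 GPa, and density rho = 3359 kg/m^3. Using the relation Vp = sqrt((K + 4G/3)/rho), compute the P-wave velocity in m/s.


First compute the effective modulus:
K + 4G/3 = 22e9 + 4*47e9/3 = 84666666666.67 Pa
Then divide by density:
84666666666.67 / 3359 = 25205914.4587 Pa/(kg/m^3)
Take the square root:
Vp = sqrt(25205914.4587) = 5020.55 m/s

5020.55


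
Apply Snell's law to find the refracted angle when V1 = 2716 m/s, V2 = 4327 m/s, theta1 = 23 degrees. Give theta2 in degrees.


sin(theta1) = sin(23 deg) = 0.390731
sin(theta2) = V2/V1 * sin(theta1) = 4327/2716 * 0.390731 = 0.622494
theta2 = arcsin(0.622494) = 38.4985 degrees

38.4985


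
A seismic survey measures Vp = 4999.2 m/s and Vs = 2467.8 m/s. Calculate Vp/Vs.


Vp/Vs = 4999.2 / 2467.8
= 2.0258

2.0258


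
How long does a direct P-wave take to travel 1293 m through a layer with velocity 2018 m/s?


t = x / V
= 1293 / 2018
= 0.6407 s

0.6407


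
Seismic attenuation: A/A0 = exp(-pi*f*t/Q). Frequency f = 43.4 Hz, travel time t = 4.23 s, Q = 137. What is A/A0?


pi*f*t/Q = pi*43.4*4.23/137 = 4.20978
A/A0 = exp(-4.20978) = 0.01485

0.01485


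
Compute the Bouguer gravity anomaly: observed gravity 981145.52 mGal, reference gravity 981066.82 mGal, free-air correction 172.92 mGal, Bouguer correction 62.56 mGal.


BA = g_obs - g_ref + FAC - BC
= 981145.52 - 981066.82 + 172.92 - 62.56
= 189.06 mGal

189.06


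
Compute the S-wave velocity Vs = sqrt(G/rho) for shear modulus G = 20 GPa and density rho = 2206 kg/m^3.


Convert G to Pa: G = 20e9 Pa
Compute G/rho = 20e9 / 2206 = 9066183.1369
Vs = sqrt(9066183.1369) = 3011.01 m/s

3011.01


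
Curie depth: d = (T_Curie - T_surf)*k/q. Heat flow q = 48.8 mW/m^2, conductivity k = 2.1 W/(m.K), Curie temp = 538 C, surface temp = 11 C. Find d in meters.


T_Curie - T_surf = 538 - 11 = 527 C
Convert q to W/m^2: 48.8 mW/m^2 = 0.0488 W/m^2
d = 527 * 2.1 / 0.0488 = 22678.28 m

22678.28


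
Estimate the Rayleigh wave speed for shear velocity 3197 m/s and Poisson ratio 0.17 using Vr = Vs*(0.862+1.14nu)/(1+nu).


Numerator factor = 0.862 + 1.14*0.17 = 1.0558
Denominator = 1 + 0.17 = 1.17
Vr = 3197 * 1.0558 / 1.17 = 2884.95 m/s

2884.95


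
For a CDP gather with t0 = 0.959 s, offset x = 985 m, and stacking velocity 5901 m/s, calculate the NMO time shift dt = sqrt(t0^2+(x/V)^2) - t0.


x/Vnmo = 985/5901 = 0.166921
(x/Vnmo)^2 = 0.027863
t0^2 = 0.919681
sqrt(0.919681 + 0.027863) = 0.973418
dt = 0.973418 - 0.959 = 0.014418

0.014418


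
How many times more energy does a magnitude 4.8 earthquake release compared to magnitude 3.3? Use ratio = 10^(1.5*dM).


M2 - M1 = 4.8 - 3.3 = 1.5
1.5 * 1.5 = 2.25
ratio = 10^2.25 = 177.83

177.83


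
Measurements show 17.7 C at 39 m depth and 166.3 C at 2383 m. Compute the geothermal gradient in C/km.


dT = 166.3 - 17.7 = 148.6 C
dz = 2383 - 39 = 2344 m
gradient = dT/dz * 1000 = 148.6/2344 * 1000 = 63.3959 C/km

63.3959


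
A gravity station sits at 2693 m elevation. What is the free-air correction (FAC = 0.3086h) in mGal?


FAC = 0.3086 * h
= 0.3086 * 2693
= 831.0598 mGal

831.0598


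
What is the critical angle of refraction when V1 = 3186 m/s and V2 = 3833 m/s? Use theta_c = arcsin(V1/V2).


V1/V2 = 3186/3833 = 0.831203
theta_c = arcsin(0.831203) = 56.2225 degrees

56.2225


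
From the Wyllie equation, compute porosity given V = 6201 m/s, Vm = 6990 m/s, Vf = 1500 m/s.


1/V - 1/Vm = 1/6201 - 1/6990 = 1.82e-05
1/Vf - 1/Vm = 1/1500 - 1/6990 = 0.00052361
phi = 1.82e-05 / 0.00052361 = 0.0348

0.0348


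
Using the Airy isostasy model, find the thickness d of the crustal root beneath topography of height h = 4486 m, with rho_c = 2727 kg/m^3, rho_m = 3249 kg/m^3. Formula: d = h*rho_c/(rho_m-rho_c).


rho_m - rho_c = 3249 - 2727 = 522
d = 4486 * 2727 / 522
= 12233322 / 522
= 23435.48 m

23435.48


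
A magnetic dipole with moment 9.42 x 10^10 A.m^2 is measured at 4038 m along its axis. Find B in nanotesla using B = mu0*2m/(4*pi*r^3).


m = 9.42 x 10^10 = 94200000000 A.m^2
2m = 188400000000 A.m^2
r^3 = 4038^3 = 65841382872
B = (4pi*10^-7) * 188400000000 / (4*pi * 65841382872) * 1e9
= 236750.422375 / 827387218931.47 * 1e9
= 286.1422 nT

286.1422


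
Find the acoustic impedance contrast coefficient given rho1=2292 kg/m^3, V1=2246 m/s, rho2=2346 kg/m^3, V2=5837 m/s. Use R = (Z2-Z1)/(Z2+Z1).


Z1 = 2292 * 2246 = 5147832
Z2 = 2346 * 5837 = 13693602
R = (13693602 - 5147832) / (13693602 + 5147832) = 8545770 / 18841434 = 0.4536

0.4536


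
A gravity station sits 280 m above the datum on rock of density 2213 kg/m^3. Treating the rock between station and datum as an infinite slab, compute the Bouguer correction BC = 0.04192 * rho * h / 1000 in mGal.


BC = 0.04192 * rho * h / 1000
= 0.04192 * 2213 * 280 / 1000
= 25.9753 mGal

25.9753


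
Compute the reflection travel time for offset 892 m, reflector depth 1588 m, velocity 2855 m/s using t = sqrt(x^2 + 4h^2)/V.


x^2 + 4h^2 = 892^2 + 4*1588^2 = 795664 + 10086976 = 10882640
sqrt(10882640) = 3298.8847
t = 3298.8847 / 2855 = 1.1555 s

1.1555


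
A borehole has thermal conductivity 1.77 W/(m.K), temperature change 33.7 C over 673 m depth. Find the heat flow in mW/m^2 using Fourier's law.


q = k * dT / dz * 1000
= 1.77 * 33.7 / 673 * 1000
= 0.088632 * 1000
= 88.6315 mW/m^2

88.6315


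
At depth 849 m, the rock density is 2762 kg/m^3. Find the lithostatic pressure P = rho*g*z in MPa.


P = rho * g * z / 1e6
= 2762 * 9.81 * 849 / 1e6
= 23003841.78 / 1e6
= 23.0038 MPa

23.0038


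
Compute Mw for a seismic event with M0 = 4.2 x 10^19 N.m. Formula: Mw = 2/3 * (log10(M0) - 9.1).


log10(M0) = log10(4.2 x 10^19) = 19.6232
Mw = 2/3 * (19.6232 - 9.1)
= 2/3 * 10.5232
= 7.02

7.02


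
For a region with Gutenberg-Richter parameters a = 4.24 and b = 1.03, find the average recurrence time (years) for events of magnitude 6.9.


log10(N) = 4.24 - 1.03*6.9 = -2.867
N = 10^-2.867 = 0.001358
T = 1/N = 1/0.001358 = 736.2071 years

736.2071


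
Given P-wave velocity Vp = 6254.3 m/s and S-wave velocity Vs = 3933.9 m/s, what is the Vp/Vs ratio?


Vp/Vs = 6254.3 / 3933.9
= 1.5898

1.5898


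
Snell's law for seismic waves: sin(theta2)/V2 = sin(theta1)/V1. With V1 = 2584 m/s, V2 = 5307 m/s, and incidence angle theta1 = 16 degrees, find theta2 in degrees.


sin(theta1) = sin(16 deg) = 0.275637
sin(theta2) = V2/V1 * sin(theta1) = 5307/2584 * 0.275637 = 0.566102
theta2 = arcsin(0.566102) = 34.4788 degrees

34.4788


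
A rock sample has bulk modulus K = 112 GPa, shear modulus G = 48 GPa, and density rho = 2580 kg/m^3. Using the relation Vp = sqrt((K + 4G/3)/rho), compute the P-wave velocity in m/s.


First compute the effective modulus:
K + 4G/3 = 112e9 + 4*48e9/3 = 176000000000.0 Pa
Then divide by density:
176000000000.0 / 2580 = 68217054.2636 Pa/(kg/m^3)
Take the square root:
Vp = sqrt(68217054.2636) = 8259.36 m/s

8259.36


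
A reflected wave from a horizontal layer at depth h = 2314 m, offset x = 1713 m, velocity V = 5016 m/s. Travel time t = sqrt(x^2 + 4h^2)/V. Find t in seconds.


x^2 + 4h^2 = 1713^2 + 4*2314^2 = 2934369 + 21418384 = 24352753
sqrt(24352753) = 4934.8509
t = 4934.8509 / 5016 = 0.9838 s

0.9838


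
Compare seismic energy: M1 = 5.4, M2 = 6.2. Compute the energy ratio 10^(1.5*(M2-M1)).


M2 - M1 = 6.2 - 5.4 = 0.8
1.5 * 0.8 = 1.2
ratio = 10^1.2 = 15.85

15.85
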